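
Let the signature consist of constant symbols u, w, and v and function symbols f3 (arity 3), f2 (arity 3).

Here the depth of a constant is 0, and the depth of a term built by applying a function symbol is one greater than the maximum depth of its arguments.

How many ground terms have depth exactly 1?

54

Let N_k count ground terms of depth at most k. Each non-constant term of depth ≤ k is some function symbol applied to depth-≤(k−1) arguments, giving N_k = 3 + N_{k-1}^3 + N_{k-1}^3.
N_0 = 3
N_1 = 3 + 3^3 + 3^3 = 57
Terms of depth exactly 1: N_1 − N_0 = 57 − 3 = 54.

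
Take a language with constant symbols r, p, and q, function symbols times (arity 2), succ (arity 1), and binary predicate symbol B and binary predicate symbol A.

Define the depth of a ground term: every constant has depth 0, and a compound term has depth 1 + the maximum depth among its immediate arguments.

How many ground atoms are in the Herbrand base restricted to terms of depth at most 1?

First count ground terms of depth ≤ 1.
Let N_k count ground terms of depth at most k. Each non-constant term of depth ≤ k is some function symbol applied to depth-≤(k−1) arguments, giving N_k = 3 + N_{k-1}^2 + N_{k-1}.
N_0 = 3
N_1 = 3 + 3^2 + 3 = 15
So |H| = 15.
Each predicate of arity r yields |H|^r ground atoms (one per choice of an r-tuple from H):
  B: 15^2 = 225;  A: 15^2 = 225
Total ground atoms: 225 + 225 = 450.

450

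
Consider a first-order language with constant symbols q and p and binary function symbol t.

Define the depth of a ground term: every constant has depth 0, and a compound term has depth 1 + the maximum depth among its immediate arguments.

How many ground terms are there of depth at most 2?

38

Count level by level. With function symbols t/2, the terms of depth ≤ k are the 2 constants together with each function applied to depth-≤(k−1) tuples, so N_k = 2 + N_{k-1}^2.
N_0 = 2
N_1 = 2 + 2^2 = 6
N_2 = 2 + 6^2 = 38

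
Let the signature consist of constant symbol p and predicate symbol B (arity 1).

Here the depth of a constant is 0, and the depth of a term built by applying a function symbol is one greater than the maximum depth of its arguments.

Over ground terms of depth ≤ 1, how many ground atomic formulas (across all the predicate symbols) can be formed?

First count ground terms of depth ≤ 1.
With no function symbols every ground term is a constant, so there is exactly 1 ground term at every depth bound.
N_0 = 1
N_1 = 1
Explicitly: p.
So |H| = 1.
For each predicate symbol, the number of ground atoms is |H| raised to its arity; summing:
  B: 1
Total ground atoms: 1.

1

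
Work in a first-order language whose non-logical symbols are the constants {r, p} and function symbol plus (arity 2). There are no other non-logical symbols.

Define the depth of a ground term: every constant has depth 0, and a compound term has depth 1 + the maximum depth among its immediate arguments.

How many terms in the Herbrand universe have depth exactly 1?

4

Write N_k for the number of ground terms of depth ≤ k. A term of depth ≤ k is either a constant or a function symbol applied to arguments of depth ≤ k−1, so N_k = 2 + N_{k-1}^2.
N_0 = 2
N_1 = 2 + 2^2 = 6
Terms of depth exactly 1: N_1 − N_0 = 6 − 2 = 4.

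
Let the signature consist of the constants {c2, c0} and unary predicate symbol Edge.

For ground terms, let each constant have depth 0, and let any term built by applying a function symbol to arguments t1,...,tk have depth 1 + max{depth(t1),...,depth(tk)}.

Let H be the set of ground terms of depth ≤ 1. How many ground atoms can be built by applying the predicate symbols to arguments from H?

2

First count ground terms of depth ≤ 1.
With no function symbols every ground term is a constant, so there are exactly 2 ground terms at every depth bound.
N_0 = 2
N_1 = 2
Explicitly: c2, c0.
So |H| = 2.
Ground atoms are formed by filling each argument slot of a predicate with a term from H, so an r-ary predicate gives |H|^r atoms:
  Edge: 2
Total ground atoms: 2.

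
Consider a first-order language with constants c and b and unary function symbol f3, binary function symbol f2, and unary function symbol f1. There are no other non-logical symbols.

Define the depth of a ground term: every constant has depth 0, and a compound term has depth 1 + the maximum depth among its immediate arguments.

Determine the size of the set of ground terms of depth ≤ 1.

10

Let N_k = |{terms of depth ≤ k}|. Then N_0 = 2 and N_k = 2 + N_{k-1} + N_{k-1}^2 + N_{k-1} for k ≥ 1 (one summand per function symbol, arity giving the exponent).
N_0 = 2
N_1 = 2 + 2 + 2^2 + 2 = 10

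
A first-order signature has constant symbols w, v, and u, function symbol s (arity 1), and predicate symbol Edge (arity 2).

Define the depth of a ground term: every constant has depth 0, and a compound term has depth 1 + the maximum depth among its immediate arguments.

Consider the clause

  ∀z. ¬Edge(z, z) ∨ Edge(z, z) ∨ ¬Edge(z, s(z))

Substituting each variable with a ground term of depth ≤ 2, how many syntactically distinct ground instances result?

Ground terms of depth ≤ 2:
  Write N_k for the number of ground terms of depth ≤ k. A term of depth ≤ k is either a constant or a function symbol applied to arguments of depth ≤ k−1, so N_k = 3 + N_{k-1}.
  N_0 = 3
  N_1 = 3 + 3 = 6
  N_2 = 3 + 6 = 9
So there are 9 ground terms available for substitution.
The variable z ranges independently over the available ground terms, and distinct assignments produce distinct instances.
Number of ground instances = 9.

9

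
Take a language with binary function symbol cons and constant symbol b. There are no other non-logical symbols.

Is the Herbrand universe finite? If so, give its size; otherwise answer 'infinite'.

infinite

The signature has at least one function symbol (cons, arity 2) and at least one constant (b).
Iterating cons gives infinitely many distinct ground terms: b, cons(b, b), cons(cons(b, b), cons(b, b)), ...
So the Herbrand universe is infinite.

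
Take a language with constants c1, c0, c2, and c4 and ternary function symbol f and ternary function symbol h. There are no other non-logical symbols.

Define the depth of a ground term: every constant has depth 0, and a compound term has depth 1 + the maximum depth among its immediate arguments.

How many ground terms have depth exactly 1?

128

Let N_k count ground terms of depth at most k. Each non-constant term of depth ≤ k is some function symbol applied to depth-≤(k−1) arguments, giving N_k = 4 + N_{k-1}^3 + N_{k-1}^3.
N_0 = 4
N_1 = 4 + 4^3 + 4^3 = 132
Terms of depth exactly 1: N_1 − N_0 = 132 − 4 = 128.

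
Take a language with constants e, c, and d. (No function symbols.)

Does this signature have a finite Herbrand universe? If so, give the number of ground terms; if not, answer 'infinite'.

There are no function symbols, so every ground term is one of the 3 constants.
The Herbrand universe is {e, c, d}, which is finite with 3 elements.

3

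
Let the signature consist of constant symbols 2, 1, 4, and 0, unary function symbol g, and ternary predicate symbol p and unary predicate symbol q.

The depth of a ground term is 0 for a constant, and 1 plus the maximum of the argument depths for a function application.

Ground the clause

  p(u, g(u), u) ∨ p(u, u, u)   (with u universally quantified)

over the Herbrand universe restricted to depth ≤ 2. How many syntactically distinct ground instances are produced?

12

Ground terms of depth ≤ 2:
  Count level by level. With function symbols g/1, the terms of depth ≤ k are the 4 constants together with each function applied to depth-≤(k−1) tuples, so N_k = 4 + N_{k-1}.
  N_0 = 4
  N_1 = 4 + 4 = 8
  N_2 = 4 + 8 = 12
So there are 12 ground terms available for substitution.
The variable u ranges independently over the available ground terms, and distinct assignments produce distinct instances.
Number of ground instances = 12.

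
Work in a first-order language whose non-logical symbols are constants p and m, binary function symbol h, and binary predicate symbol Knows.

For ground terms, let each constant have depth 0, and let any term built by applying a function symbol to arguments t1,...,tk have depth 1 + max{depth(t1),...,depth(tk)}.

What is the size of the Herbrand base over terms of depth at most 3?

2090916

First count ground terms of depth ≤ 3.
Let N_k count ground terms of depth at most k. Each non-constant term of depth ≤ k is some function symbol applied to depth-≤(k−1) arguments, giving N_k = 2 + N_{k-1}^2.
N_0 = 2
N_1 = 2 + 2^2 = 6
N_2 = 2 + 6^2 = 38
N_3 = 2 + 38^2 = 1446
So |H| = 1446.
Ground atoms are formed by filling each argument slot of a predicate with a term from H, so an r-ary predicate gives |H|^r atoms:
  Knows: 1446^2 = 2090916
Total ground atoms: 2090916.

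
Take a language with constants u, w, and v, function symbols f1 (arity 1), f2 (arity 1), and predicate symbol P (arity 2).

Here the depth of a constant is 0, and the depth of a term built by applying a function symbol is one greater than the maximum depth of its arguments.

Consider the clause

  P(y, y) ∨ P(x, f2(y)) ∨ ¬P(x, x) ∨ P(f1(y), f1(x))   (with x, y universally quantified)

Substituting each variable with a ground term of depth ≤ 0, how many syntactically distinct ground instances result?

9

Ground terms of depth ≤ 0:
  Count level by level. With function symbols f1/1, f2/1, the terms of depth ≤ k are the 3 constants together with each function applied to depth-≤(k−1) tuples, so N_k = 3 + N_{k-1} + N_{k-1}.
  N_0 = 3
  Explicitly: u, w, v.
So there are 3 ground terms available for substitution.
There are 2 variables to instantiate (x, y), each occurring in at least one literal, so different choices give different ground instances.
Number of ground instances = 3^2 = 9.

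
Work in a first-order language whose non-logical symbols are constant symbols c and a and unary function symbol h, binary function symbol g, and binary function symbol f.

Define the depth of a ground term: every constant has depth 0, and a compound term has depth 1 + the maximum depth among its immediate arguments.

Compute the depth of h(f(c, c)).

2

depth(f(c, c)) = 1 + max(0, 0) = 1
depth(h(f(c, c))) = 1 + depth(f(c, c)) = 1 + 1 = 2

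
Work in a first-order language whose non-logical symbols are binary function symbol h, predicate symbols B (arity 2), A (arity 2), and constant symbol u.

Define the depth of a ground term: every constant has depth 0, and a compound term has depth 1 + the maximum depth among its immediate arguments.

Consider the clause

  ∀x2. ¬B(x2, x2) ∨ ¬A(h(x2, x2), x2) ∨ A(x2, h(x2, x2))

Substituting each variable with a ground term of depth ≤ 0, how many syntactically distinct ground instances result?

Ground terms of depth ≤ 0:
  Write N_k for the number of ground terms of depth ≤ k. A term of depth ≤ k is either a constant or a function symbol applied to arguments of depth ≤ k−1, so N_k = 1 + N_{k-1}^2.
  N_0 = 1
  Explicitly: u.
So there is exactly 1 ground term available for substitution.
The clause has 1 distinct variable (x2), which appears in the body. In the free term algebra distinct substitutions yield syntactically distinct ground instances.
Number of ground instances = 1.

1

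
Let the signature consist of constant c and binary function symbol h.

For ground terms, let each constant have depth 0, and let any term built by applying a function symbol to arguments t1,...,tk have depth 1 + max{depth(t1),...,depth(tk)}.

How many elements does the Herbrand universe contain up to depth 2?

5

Let N_k = |{terms of depth ≤ k}|. Then N_0 = 1 and N_k = 1 + N_{k-1}^2 for k ≥ 1 (one summand per function symbol, arity giving the exponent).
N_0 = 1
N_1 = 1 + 1^2 = 2
N_2 = 1 + 2^2 = 5
Explicitly: c, h(c, c), h(c, h(c, c)), h(h(c, c), c), h(h(c, c), h(c, c)).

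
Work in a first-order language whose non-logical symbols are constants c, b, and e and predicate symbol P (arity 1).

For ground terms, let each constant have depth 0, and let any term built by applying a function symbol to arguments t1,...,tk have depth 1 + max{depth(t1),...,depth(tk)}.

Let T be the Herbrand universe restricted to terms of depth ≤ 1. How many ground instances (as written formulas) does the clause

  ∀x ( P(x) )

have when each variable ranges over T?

3

Ground terms of depth ≤ 1:
  With no function symbols every ground term is a constant, so there are exactly 3 ground terms at every depth bound.
  N_0 = 3
  N_1 = 3
So there are 3 ground terms available for substitution.
The body mentions the single quantified variable x; since ground terms form a free algebra, no two substitutions collapse to the same formula.
Number of ground instances = 3.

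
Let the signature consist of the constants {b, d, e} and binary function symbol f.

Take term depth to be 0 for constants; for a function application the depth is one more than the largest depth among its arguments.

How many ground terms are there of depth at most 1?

12

If N_k denotes the number of depth-≤k ground terms, the 3 constants give N_0 = 3, and each function symbol of arity r contributes N_{k-1}^r new terms at level k: N_k = 3 + N_{k-1}^2.
N_0 = 3
N_1 = 3 + 3^2 = 12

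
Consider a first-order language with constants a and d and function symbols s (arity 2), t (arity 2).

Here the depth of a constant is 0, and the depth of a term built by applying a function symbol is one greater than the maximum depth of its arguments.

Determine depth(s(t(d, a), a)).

2

depth(t(d, a)) = 1 + max(0, 0) = 1
depth(s(t(d, a), a)) = 1 + max(1, 0) = 2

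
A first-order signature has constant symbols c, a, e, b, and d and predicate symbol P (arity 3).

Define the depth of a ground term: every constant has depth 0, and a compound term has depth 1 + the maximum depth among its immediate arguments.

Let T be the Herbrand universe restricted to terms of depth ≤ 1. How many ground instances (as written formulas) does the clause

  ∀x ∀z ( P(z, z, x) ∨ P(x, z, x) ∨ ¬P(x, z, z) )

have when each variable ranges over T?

Ground terms of depth ≤ 1:
  With no function symbols every ground term is a constant, so there are exactly 5 ground terms at every depth bound.
  N_0 = 5
  N_1 = 5
So there are 5 ground terms available for substitution.
Each of x, z ranges independently over the available ground terms, and distinct assignments produce distinct instances.
Number of ground instances = 5^2 = 25.

25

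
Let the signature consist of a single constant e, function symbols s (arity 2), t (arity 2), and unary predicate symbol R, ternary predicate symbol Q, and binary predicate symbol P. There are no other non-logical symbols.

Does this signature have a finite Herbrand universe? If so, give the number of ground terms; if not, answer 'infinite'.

infinite

The signature has at least one function symbol (s, arity 2) and at least one constant (e).
Iterating s gives infinitely many distinct ground terms: e, s(e, e), s(s(e, e), s(e, e)), ...
So the Herbrand universe is infinite.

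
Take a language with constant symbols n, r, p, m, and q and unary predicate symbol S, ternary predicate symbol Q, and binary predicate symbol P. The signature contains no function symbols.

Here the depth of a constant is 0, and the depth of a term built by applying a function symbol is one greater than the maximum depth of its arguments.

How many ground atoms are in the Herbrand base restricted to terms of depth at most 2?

First count ground terms of depth ≤ 2.
With no function symbols every ground term is a constant, so there are exactly 5 ground terms at every depth bound.
N_0 = 5
N_1 = 5
N_2 = 5
Explicitly: n, r, p, m, q.
So |H| = 5.
For each predicate symbol, the number of ground atoms is |H| raised to its arity; summing:
  S: 5;  Q: 5^3 = 125;  P: 5^2 = 25
Total ground atoms: 5 + 125 + 25 = 155.

155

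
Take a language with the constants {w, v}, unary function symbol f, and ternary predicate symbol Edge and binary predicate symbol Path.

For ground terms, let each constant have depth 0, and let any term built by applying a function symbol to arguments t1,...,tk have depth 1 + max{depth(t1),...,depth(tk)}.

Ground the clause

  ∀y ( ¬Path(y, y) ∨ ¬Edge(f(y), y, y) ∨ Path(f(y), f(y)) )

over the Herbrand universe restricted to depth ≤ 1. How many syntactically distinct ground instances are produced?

Ground terms of depth ≤ 1:
  Count level by level. With function symbols f/1, the terms of depth ≤ k are the 2 constants together with each function applied to depth-≤(k−1) tuples, so N_k = 2 + N_{k-1}.
  N_0 = 2
  N_1 = 2 + 2 = 4
So there are 4 ground terms available for substitution.
The clause has 1 distinct variable (y), which appears in the body. In the free term algebra distinct substitutions yield syntactically distinct ground instances.
Number of ground instances = 4.

4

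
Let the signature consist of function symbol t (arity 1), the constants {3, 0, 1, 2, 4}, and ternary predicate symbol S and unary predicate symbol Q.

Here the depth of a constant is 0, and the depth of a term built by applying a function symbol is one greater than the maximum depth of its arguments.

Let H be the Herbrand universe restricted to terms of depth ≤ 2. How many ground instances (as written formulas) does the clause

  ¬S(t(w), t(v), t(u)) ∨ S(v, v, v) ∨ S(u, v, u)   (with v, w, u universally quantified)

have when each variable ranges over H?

Ground terms of depth ≤ 2:
  Let N_k = |{terms of depth ≤ k}|. Then N_0 = 5 and N_k = 5 + N_{k-1} for k ≥ 1 (one summand per function symbol, arity giving the exponent).
  N_0 = 5
  N_1 = 5 + 5 = 10
  N_2 = 5 + 10 = 15
So there are 15 ground terms available for substitution.
There are 3 variables to instantiate (v, w, u), each occurring in at least one literal, so different choices give different ground instances.
Number of ground instances = 15^3 = 3375.

3375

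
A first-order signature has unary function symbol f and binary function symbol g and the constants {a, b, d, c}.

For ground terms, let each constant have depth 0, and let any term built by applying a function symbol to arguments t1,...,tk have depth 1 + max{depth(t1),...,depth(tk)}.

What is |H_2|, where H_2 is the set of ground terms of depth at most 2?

604

Let N_k count ground terms of depth at most k. Each non-constant term of depth ≤ k is some function symbol applied to depth-≤(k−1) arguments, giving N_k = 4 + N_{k-1} + N_{k-1}^2.
N_0 = 4
N_1 = 4 + 4 + 4^2 = 24
N_2 = 4 + 24 + 24^2 = 604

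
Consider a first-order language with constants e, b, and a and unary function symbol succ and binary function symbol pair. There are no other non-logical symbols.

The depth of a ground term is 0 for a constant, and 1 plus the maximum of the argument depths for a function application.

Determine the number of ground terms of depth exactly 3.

59052

Count level by level. With function symbols succ/1, pair/2, the terms of depth ≤ k are the 3 constants together with each function applied to depth-≤(k−1) tuples, so N_k = 3 + N_{k-1} + N_{k-1}^2.
N_0 = 3
N_1 = 3 + 3 + 3^2 = 15
N_2 = 3 + 15 + 15^2 = 243
N_3 = 3 + 243 + 243^2 = 59295
Terms of depth exactly 3: N_3 − N_2 = 59295 − 243 = 59052.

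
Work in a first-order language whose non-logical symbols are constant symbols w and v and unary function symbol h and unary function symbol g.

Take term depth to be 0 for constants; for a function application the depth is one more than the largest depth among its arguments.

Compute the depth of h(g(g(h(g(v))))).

5

depth(g(v)) = 1 + depth(v) = 1 + 0 = 1
depth(h(g(v))) = 1 + depth(g(v)) = 1 + 1 = 2
depth(g(h(g(v)))) = 1 + depth(h(g(v))) = 1 + 2 = 3
depth(g(g(h(g(v))))) = 1 + depth(g(h(g(v)))) = 1 + 3 = 4
depth(h(g(g(h(g(v)))))) = 1 + depth(g(g(h(g(v))))) = 1 + 4 = 5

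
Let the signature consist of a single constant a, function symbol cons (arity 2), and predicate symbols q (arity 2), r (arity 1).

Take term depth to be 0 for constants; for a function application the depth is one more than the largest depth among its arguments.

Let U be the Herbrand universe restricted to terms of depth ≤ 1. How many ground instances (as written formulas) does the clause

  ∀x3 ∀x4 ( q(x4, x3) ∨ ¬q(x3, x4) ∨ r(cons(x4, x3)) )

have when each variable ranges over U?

4

Ground terms of depth ≤ 1:
  Write N_k for the number of ground terms of depth ≤ k. A term of depth ≤ k is either a constant or a function symbol applied to arguments of depth ≤ k−1, so N_k = 1 + N_{k-1}^2.
  N_0 = 1
  N_1 = 1 + 1^2 = 2
  Explicitly: a, cons(a, a).
So there are 2 ground terms available for substitution.
There are 2 variables to instantiate (x3, x4), each occurring in at least one literal, so different choices give different ground instances.
Number of ground instances = 2^2 = 4.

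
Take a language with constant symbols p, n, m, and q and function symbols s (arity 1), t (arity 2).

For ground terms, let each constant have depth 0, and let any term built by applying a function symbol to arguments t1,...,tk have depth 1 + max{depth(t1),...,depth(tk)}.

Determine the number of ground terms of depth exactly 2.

If N_k denotes the number of depth-≤k ground terms, the 4 constants give N_0 = 4, and each function symbol of arity r contributes N_{k-1}^r new terms at level k: N_k = 4 + N_{k-1} + N_{k-1}^2.
N_0 = 4
N_1 = 4 + 4 + 4^2 = 24
N_2 = 4 + 24 + 24^2 = 604
Terms of depth exactly 2: N_2 − N_1 = 604 − 24 = 580.

580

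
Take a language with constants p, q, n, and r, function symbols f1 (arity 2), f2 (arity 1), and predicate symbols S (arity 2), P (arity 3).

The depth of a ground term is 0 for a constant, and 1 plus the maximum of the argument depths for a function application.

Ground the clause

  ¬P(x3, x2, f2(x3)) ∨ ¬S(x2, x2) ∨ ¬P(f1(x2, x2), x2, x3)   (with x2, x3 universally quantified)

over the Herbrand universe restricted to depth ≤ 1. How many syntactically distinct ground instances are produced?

576

Ground terms of depth ≤ 1:
  Write N_k for the number of ground terms of depth ≤ k. A term of depth ≤ k is either a constant or a function symbol applied to arguments of depth ≤ k−1, so N_k = 4 + N_{k-1}^2 + N_{k-1}.
  N_0 = 4
  N_1 = 4 + 4^2 + 4 = 24
So there are 24 ground terms available for substitution.
The body mentions every one of the 2 quantified variables; since ground terms form a free algebra, no two substitutions collapse to the same formula.
Number of ground instances = 24^2 = 576.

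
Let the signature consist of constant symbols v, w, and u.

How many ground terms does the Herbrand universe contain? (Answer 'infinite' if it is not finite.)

3

There are no function symbols, so every ground term is one of the 3 constants.
The Herbrand universe is {v, w, u}, which is finite with 3 elements.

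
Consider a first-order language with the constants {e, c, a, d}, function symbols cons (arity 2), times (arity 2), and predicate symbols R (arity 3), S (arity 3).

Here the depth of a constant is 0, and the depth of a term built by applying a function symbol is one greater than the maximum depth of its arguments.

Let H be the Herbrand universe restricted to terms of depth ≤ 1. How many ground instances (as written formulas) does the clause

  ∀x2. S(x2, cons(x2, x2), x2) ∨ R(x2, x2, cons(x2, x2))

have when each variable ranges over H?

36

Ground terms of depth ≤ 1:
  If N_k denotes the number of depth-≤k ground terms, the 4 constants give N_0 = 4, and each function symbol of arity r contributes N_{k-1}^r new terms at level k: N_k = 4 + N_{k-1}^2 + N_{k-1}^2.
  N_0 = 4
  N_1 = 4 + 4^2 + 4^2 = 36
So there are 36 ground terms available for substitution.
There is 1 variable to instantiate (x2),  occurring in at least one literal, so different choices give different ground instances.
Number of ground instances = 36.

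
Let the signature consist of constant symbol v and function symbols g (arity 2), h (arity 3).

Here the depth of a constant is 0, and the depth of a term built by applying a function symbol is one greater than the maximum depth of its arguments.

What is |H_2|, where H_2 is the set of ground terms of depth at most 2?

37

Write N_k for the number of ground terms of depth ≤ k. A term of depth ≤ k is either a constant or a function symbol applied to arguments of depth ≤ k−1, so N_k = 1 + N_{k-1}^2 + N_{k-1}^3.
N_0 = 1
N_1 = 1 + 1^2 + 1^3 = 3
N_2 = 1 + 3^2 + 3^3 = 37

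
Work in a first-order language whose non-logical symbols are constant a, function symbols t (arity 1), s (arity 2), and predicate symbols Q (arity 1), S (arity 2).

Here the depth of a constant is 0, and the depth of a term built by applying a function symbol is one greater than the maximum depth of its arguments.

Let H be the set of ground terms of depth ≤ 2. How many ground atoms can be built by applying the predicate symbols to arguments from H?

First count ground terms of depth ≤ 2.
If N_k denotes the number of depth-≤k ground terms, the 1 constant gives N_0 = 1, and each function symbol of arity r contributes N_{k-1}^r new terms at level k: N_k = 1 + N_{k-1} + N_{k-1}^2.
N_0 = 1
N_1 = 1 + 1 + 1^2 = 3
N_2 = 1 + 3 + 3^2 = 13
So |H| = 13.
A ground atom is a predicate applied to a tuple of terms from H, so the count is the sum over predicates of |H|^arity:
  Q: 13;  S: 13^2 = 169
Total ground atoms: 13 + 169 = 182.

182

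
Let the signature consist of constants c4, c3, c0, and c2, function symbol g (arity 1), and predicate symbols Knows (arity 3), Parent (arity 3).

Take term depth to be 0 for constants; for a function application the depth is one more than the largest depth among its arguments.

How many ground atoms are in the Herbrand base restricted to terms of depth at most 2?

First count ground terms of depth ≤ 2.
Write N_k for the number of ground terms of depth ≤ k. A term of depth ≤ k is either a constant or a function symbol applied to arguments of depth ≤ k−1, so N_k = 4 + N_{k-1}.
N_0 = 4
N_1 = 4 + 4 = 8
N_2 = 4 + 8 = 12
So |H| = 12.
For each predicate symbol, the number of ground atoms is |H| raised to its arity; summing:
  Knows: 12^3 = 1728;  Parent: 12^3 = 1728
Total ground atoms: 1728 + 1728 = 3456.

3456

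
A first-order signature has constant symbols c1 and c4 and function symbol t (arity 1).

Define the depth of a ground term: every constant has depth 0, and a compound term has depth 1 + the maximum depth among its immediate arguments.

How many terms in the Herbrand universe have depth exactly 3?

2

Let N_k count ground terms of depth at most k. Each non-constant term of depth ≤ k is some function symbol applied to depth-≤(k−1) arguments, giving N_k = 2 + N_{k-1}.
N_0 = 2
N_1 = 2 + 2 = 4
N_2 = 2 + 4 = 6
N_3 = 2 + 6 = 8
Terms of depth exactly 3: N_3 − N_2 = 8 − 6 = 2.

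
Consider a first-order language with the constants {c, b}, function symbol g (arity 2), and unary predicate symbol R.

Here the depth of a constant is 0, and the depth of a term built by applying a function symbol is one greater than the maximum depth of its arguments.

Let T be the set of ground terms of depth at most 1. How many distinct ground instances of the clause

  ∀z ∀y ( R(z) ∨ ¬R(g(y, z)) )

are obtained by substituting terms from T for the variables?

Ground terms of depth ≤ 1:
  Write N_k for the number of ground terms of depth ≤ k. A term of depth ≤ k is either a constant or a function symbol applied to arguments of depth ≤ k−1, so N_k = 2 + N_{k-1}^2.
  N_0 = 2
  N_1 = 2 + 2^2 = 6
  Explicitly: c, b, g(c, c), g(c, b), g(b, c), g(b, b).
So there are 6 ground terms available for substitution.
There are 2 variables to instantiate (z, y), each occurring in at least one literal, so different choices give different ground instances.
Number of ground instances = 6^2 = 36.

36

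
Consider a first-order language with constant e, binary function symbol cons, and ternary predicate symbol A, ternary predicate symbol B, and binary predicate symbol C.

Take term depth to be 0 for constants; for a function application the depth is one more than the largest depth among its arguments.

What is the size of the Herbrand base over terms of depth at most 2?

275

First count ground terms of depth ≤ 2.
If N_k denotes the number of depth-≤k ground terms, the 1 constant gives N_0 = 1, and each function symbol of arity r contributes N_{k-1}^r new terms at level k: N_k = 1 + N_{k-1}^2.
N_0 = 1
N_1 = 1 + 1^2 = 2
N_2 = 1 + 2^2 = 5
Explicitly: e, cons(e, e), cons(e, cons(e, e)), cons(cons(e, e), e), cons(cons(e, e), cons(e, e)).
So |H| = 5.
Ground atoms are formed by filling each argument slot of a predicate with a term from H, so an r-ary predicate gives |H|^r atoms:
  A: 5^3 = 125;  B: 5^3 = 125;  C: 5^2 = 25
Total ground atoms: 125 + 125 + 25 = 275.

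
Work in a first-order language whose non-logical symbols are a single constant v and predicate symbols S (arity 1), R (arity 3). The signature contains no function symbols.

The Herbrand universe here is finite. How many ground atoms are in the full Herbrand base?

2

With no function symbols, the Herbrand universe is just the 1 constant.
Ground atoms per predicate: S: 1, R: 1^3 = 1.
Herbrand base size = 1 + 1 = 2.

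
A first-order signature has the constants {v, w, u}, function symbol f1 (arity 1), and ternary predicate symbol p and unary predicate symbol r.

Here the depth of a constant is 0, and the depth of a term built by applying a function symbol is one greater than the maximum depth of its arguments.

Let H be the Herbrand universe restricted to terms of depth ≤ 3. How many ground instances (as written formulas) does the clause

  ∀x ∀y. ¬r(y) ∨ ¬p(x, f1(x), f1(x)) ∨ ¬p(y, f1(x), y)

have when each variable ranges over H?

144

Ground terms of depth ≤ 3:
  Let N_k count ground terms of depth at most k. Each non-constant term of depth ≤ k is some function symbol applied to depth-≤(k−1) arguments, giving N_k = 3 + N_{k-1}.
  N_0 = 3
  N_1 = 3 + 3 = 6
  N_2 = 3 + 6 = 9
  N_3 = 3 + 9 = 12
So there are 12 ground terms available for substitution.
Each of x, y ranges independently over the available ground terms, and distinct assignments produce distinct instances.
Number of ground instances = 12^2 = 144.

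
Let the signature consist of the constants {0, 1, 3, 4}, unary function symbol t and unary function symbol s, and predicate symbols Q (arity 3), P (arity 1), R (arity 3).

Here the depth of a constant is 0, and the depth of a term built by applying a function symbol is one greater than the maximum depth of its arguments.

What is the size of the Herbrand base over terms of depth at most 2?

43932

First count ground terms of depth ≤ 2.
If N_k denotes the number of depth-≤k ground terms, the 4 constants give N_0 = 4, and each function symbol of arity r contributes N_{k-1}^r new terms at level k: N_k = 4 + N_{k-1} + N_{k-1}.
N_0 = 4
N_1 = 4 + 4 + 4 = 12
N_2 = 4 + 12 + 12 = 28
So |H| = 28.
A ground atom is a predicate applied to a tuple of terms from H, so the count is the sum over predicates of |H|^arity:
  Q: 28^3 = 21952;  P: 28;  R: 28^3 = 21952
Total ground atoms: 21952 + 28 + 21952 = 43932.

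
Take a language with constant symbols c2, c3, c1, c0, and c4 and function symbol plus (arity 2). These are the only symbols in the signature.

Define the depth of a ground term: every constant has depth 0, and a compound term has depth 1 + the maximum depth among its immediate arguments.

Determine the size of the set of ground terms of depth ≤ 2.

Write N_k for the number of ground terms of depth ≤ k. A term of depth ≤ k is either a constant or a function symbol applied to arguments of depth ≤ k−1, so N_k = 5 + N_{k-1}^2.
N_0 = 5
N_1 = 5 + 5^2 = 30
N_2 = 5 + 30^2 = 905

905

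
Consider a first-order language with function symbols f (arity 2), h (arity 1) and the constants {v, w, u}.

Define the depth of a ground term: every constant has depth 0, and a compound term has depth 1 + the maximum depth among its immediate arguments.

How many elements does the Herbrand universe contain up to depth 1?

Let N_k = |{terms of depth ≤ k}|. Then N_0 = 3 and N_k = 3 + N_{k-1}^2 + N_{k-1} for k ≥ 1 (one summand per function symbol, arity giving the exponent).
N_0 = 3
N_1 = 3 + 3^2 + 3 = 15

15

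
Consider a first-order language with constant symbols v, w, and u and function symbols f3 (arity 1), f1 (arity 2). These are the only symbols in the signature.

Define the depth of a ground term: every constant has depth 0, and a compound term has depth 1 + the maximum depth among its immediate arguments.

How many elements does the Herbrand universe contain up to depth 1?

Write N_k for the number of ground terms of depth ≤ k. A term of depth ≤ k is either a constant or a function symbol applied to arguments of depth ≤ k−1, so N_k = 3 + N_{k-1} + N_{k-1}^2.
N_0 = 3
N_1 = 3 + 3 + 3^2 = 15

15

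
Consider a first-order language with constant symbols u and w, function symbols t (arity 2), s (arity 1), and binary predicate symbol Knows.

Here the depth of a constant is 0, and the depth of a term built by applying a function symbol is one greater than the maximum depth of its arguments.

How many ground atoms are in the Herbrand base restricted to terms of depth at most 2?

First count ground terms of depth ≤ 2.
Let N_k count ground terms of depth at most k. Each non-constant term of depth ≤ k is some function symbol applied to depth-≤(k−1) arguments, giving N_k = 2 + N_{k-1}^2 + N_{k-1}.
N_0 = 2
N_1 = 2 + 2^2 + 2 = 8
N_2 = 2 + 8^2 + 8 = 74
So |H| = 74.
A ground atom is a predicate applied to a tuple of terms from H, so the count is the sum over predicates of |H|^arity:
  Knows: 74^2 = 5476
Total ground atoms: 5476.

5476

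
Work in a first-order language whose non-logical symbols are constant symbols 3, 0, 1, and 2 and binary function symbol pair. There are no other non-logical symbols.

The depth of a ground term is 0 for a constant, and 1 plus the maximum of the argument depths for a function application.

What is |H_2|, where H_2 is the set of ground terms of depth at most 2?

404

Count level by level. With function symbols pair/2, the terms of depth ≤ k are the 4 constants together with each function applied to depth-≤(k−1) tuples, so N_k = 4 + N_{k-1}^2.
N_0 = 4
N_1 = 4 + 4^2 = 20
N_2 = 4 + 20^2 = 404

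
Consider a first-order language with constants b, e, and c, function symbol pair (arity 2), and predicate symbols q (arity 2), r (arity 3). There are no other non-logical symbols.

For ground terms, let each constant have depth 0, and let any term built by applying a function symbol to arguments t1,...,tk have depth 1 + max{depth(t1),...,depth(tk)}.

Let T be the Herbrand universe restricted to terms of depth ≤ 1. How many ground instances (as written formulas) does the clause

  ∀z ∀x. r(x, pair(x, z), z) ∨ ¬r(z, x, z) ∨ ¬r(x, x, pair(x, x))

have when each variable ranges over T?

144

Ground terms of depth ≤ 1:
  Write N_k for the number of ground terms of depth ≤ k. A term of depth ≤ k is either a constant or a function symbol applied to arguments of depth ≤ k−1, so N_k = 3 + N_{k-1}^2.
  N_0 = 3
  N_1 = 3 + 3^2 = 12
  Explicitly: b, e, c, pair(b, b), pair(b, e), pair(b, c), pair(e, b), pair(e, e), pair(e, c), pair(c, b), pair(c, e), pair(c, c).
So there are 12 ground terms available for substitution.
Each of z, x ranges independently over the available ground terms, and distinct assignments produce distinct instances.
Number of ground instances = 12^2 = 144.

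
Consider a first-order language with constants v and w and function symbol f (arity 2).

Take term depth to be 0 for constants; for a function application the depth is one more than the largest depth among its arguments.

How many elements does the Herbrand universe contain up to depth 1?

6

Write N_k for the number of ground terms of depth ≤ k. A term of depth ≤ k is either a constant or a function symbol applied to arguments of depth ≤ k−1, so N_k = 2 + N_{k-1}^2.
N_0 = 2
N_1 = 2 + 2^2 = 6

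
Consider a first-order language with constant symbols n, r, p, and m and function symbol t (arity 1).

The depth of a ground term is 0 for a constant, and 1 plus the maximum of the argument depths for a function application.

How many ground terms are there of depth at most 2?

Let N_k count ground terms of depth at most k. Each non-constant term of depth ≤ k is some function symbol applied to depth-≤(k−1) arguments, giving N_k = 4 + N_{k-1}.
N_0 = 4
N_1 = 4 + 4 = 8
N_2 = 4 + 8 = 12

12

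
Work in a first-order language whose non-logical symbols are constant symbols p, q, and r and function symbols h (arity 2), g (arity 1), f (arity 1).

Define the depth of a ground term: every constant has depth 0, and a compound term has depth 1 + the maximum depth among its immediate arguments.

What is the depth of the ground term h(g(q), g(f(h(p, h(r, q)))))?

depth(g(q)) = 1 + depth(q) = 1 + 0 = 1
depth(h(r, q)) = 1 + max(0, 0) = 1
depth(h(p, h(r, q))) = 1 + max(0, 1) = 2
depth(f(h(p, h(r, q)))) = 1 + depth(h(p, h(r, q))) = 1 + 2 = 3
depth(g(f(h(p, h(r, q))))) = 1 + depth(f(h(p, h(r, q)))) = 1 + 3 = 4
depth(h(g(q), g(f(h(p, h(r, q)))))) = 1 + max(1, 4) = 5

5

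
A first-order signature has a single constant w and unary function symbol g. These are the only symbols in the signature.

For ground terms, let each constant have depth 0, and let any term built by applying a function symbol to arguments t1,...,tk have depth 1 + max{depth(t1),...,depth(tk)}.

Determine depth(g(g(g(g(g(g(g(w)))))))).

7

depth(g(w)) = 1 + depth(w) = 1 + 0 = 1
depth(g(g(w))) = 1 + depth(g(w)) = 1 + 1 = 2
depth(g(g(g(w)))) = 1 + depth(g(g(w))) = 1 + 2 = 3
depth(g(g(g(g(w))))) = 1 + depth(g(g(g(w)))) = 1 + 3 = 4
depth(g(g(g(g(g(w)))))) = 1 + depth(g(g(g(g(w))))) = 1 + 4 = 5
depth(g(g(g(g(g(g(w))))))) = 1 + depth(g(g(g(g(g(w)))))) = 1 + 5 = 6
depth(g(g(g(g(g(g(g(w)))))))) = 1 + depth(g(g(g(g(g(g(w))))))) = 1 + 6 = 7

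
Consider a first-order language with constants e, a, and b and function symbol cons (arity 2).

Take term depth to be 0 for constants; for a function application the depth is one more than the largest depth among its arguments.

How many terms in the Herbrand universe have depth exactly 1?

If N_k denotes the number of depth-≤k ground terms, the 3 constants give N_0 = 3, and each function symbol of arity r contributes N_{k-1}^r new terms at level k: N_k = 3 + N_{k-1}^2.
N_0 = 3
N_1 = 3 + 3^2 = 12
Terms of depth exactly 1: N_1 − N_0 = 12 − 3 = 9.

9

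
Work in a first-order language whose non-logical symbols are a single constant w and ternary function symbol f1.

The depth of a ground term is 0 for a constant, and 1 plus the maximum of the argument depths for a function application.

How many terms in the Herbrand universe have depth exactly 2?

Let N_k = |{terms of depth ≤ k}|. Then N_0 = 1 and N_k = 1 + N_{k-1}^3 for k ≥ 1 (one summand per function symbol, arity giving the exponent).
N_0 = 1
N_1 = 1 + 1^3 = 2
N_2 = 1 + 2^3 = 9
Terms of depth exactly 2: N_2 − N_1 = 9 − 2 = 7.

7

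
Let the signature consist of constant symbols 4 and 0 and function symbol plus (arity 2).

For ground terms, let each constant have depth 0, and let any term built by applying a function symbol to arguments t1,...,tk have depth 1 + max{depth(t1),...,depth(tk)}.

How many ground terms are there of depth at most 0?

Let N_k = |{terms of depth ≤ k}|. Then N_0 = 2 and N_k = 2 + N_{k-1}^2 for k ≥ 1 (one summand per function symbol, arity giving the exponent).
N_0 = 2
Explicitly: 4, 0.

2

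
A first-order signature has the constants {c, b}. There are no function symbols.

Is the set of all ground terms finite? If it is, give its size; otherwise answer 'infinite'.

There are no function symbols, so every ground term is one of the 2 constants.
The Herbrand universe is {c, b}, which is finite with 2 elements.

2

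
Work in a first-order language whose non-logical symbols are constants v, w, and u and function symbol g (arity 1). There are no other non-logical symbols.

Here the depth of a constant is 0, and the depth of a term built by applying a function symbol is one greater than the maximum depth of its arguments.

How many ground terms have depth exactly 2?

3

Count level by level. With function symbols g/1, the terms of depth ≤ k are the 3 constants together with each function applied to depth-≤(k−1) tuples, so N_k = 3 + N_{k-1}.
N_0 = 3
N_1 = 3 + 3 = 6
N_2 = 3 + 6 = 9
Terms of depth exactly 2: N_2 − N_1 = 9 − 6 = 3.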